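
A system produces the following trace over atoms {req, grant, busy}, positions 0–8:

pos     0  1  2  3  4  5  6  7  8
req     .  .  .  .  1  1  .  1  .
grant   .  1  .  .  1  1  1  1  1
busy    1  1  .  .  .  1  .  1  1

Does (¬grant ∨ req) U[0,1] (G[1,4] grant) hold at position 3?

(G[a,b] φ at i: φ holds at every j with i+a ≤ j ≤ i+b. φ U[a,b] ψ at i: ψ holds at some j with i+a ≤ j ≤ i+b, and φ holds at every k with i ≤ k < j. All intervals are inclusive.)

Need some j in [3,4] with G[1,4] grant, and (¬grant ∨ req) at every k in [3,j-1].
  j=3: G[1,4] grant holds; no prefix to check → satisfied.

Holds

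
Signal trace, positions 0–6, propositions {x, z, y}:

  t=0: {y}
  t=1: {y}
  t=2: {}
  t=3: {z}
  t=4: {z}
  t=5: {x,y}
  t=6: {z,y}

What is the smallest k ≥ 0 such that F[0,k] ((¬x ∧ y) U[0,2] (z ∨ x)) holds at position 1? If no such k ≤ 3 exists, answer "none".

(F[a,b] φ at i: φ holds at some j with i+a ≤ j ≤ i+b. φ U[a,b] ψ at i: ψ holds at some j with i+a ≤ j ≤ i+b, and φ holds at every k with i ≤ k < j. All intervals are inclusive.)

Scan j = 1,2,… for ((¬x ∧ y) U[0,2] (z ∨ x)):
  j=1: fails
  j=2: fails
  j=3: holds
First hit at j=3, so smallest k = 3-1 = 2.

2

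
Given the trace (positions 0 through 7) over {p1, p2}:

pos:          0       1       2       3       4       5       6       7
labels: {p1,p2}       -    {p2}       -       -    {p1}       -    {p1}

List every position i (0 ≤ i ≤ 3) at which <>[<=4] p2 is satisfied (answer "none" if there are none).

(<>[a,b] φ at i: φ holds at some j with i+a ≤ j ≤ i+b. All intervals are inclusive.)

Evaluate at each i in [0,3]:
  i=0: ✓ (witness j=0)
  i=1: ✓ (witness j=2)
  i=2: ✓ (witness j=2)
  i=3: ✗ (none in [3,7])

0, 1, 2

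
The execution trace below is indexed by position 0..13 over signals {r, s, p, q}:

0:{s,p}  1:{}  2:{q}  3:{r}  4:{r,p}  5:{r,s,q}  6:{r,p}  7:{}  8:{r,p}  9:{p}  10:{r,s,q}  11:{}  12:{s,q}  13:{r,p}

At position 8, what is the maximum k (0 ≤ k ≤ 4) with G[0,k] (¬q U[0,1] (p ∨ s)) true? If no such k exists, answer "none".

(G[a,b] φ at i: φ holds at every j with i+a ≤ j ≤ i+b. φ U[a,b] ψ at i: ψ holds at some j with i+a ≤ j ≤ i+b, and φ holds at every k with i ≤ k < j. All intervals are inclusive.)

(¬q U[0,1] (p ∨ s)) must hold from j=8 onward; find where it first fails.
  j=8: holds
  j=9: holds
  j=10: holds
  j=11: holds
  j=12: holds
Holds through j=12; largest k = 4.

4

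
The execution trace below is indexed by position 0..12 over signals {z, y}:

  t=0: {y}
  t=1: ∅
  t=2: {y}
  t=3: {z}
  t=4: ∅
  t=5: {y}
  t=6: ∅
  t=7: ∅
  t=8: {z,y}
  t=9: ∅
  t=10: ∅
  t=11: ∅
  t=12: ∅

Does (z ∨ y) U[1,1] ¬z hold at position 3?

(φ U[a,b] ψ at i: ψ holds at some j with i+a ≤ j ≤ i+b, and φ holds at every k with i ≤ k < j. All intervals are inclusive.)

Need some j in [4,4] with ¬z, and (z ∨ y) at every k in [3,j-1].
  j=4: ¬z holds; (z ∨ y) holds at every k in [3,3] → satisfied.

Holds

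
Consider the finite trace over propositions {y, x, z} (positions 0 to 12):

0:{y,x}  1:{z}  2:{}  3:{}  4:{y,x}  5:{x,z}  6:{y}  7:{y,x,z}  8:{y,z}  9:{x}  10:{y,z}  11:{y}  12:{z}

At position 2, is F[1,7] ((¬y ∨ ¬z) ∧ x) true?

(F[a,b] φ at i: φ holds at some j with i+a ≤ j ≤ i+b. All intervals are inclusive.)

Yes

Check ((¬y ∨ ¬z) ∧ x) at each j in [3,9]:
  j=3: false
  j=4: true
  j=5: true
  j=6: false
  j=7: false
  j=8: false
  j=9: true
Found at j=4 → formula holds.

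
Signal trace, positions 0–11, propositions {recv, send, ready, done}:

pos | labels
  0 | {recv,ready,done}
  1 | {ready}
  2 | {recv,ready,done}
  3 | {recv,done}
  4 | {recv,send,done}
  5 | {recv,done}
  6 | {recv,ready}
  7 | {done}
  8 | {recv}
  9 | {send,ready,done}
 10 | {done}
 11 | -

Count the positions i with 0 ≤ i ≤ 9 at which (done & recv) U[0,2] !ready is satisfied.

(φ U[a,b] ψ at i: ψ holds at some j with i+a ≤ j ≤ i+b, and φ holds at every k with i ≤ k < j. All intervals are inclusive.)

Evaluate at each i in [0,9]:
  i=0: ✗ (no rhs in [0,2])
  i=1: ✗ (lhs fails at k=1 before rhs at j=3)
  i=2: ✓ (rhs at j=3; lhs holds on [2,2])
  i=3: ✓ (rhs at j=3)
  i=4: ✓ (rhs at j=4)
  i=5: ✓ (rhs at j=5)
  i=6: ✗ (lhs fails at k=6 before rhs at j=7)
  i=7: ✓ (rhs at j=7)
  i=8: ✓ (rhs at j=8)
  i=9: ✗ (lhs fails at k=9 before rhs at j=10)
Positions where it holds: {2, 3, 4, 5, 7, 8} → 6.

6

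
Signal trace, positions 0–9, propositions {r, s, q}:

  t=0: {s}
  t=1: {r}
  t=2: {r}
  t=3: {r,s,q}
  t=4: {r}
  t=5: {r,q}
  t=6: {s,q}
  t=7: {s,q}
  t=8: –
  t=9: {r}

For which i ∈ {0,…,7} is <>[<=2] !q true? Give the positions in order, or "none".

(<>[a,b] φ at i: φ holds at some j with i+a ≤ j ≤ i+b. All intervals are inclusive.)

Evaluate at each i in [0,7]:
  i=0: ✓ (witness j=0)
  i=1: ✓ (witness j=1)
  i=2: ✓ (witness j=2)
  i=3: ✓ (witness j=4)
  i=4: ✓ (witness j=4)
  i=5: ✗ (none in [5,7])
  i=6: ✓ (witness j=8)
  i=7: ✓ (witness j=8)

0, 1, 2, 3, 4, 6, 7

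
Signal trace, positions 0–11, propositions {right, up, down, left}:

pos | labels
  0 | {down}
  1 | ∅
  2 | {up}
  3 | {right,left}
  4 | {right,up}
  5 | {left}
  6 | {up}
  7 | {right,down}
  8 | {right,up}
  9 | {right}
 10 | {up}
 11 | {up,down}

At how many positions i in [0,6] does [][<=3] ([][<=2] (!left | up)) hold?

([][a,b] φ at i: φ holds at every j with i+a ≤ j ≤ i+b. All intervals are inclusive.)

Evaluate at each i in [0,6]:
  i=0: ✗ (fails at j=1)
  i=1: ✗ (fails at j=1)
  i=2: ✗ (fails at j=2)
  i=3: ✗ (fails at j=3)
  i=4: ✗ (fails at j=4)
  i=5: ✗ (fails at j=5)
  i=6: ✓ (all of [6,9])
Positions where it holds: {6} → 1.

1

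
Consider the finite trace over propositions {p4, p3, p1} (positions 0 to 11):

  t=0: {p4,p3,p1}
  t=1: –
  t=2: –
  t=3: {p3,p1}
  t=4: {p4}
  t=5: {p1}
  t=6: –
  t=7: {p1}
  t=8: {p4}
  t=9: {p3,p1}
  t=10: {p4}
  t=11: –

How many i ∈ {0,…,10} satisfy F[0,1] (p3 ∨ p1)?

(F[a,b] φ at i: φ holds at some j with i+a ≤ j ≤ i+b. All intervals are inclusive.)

Evaluate at each i in [0,10]:
  i=0: ✓ (witness j=0)
  i=1: ✗ (none in [1,2])
  i=2: ✓ (witness j=3)
  i=3: ✓ (witness j=3)
  i=4: ✓ (witness j=5)
  i=5: ✓ (witness j=5)
  i=6: ✓ (witness j=7)
  i=7: ✓ (witness j=7)
  i=8: ✓ (witness j=9)
  i=9: ✓ (witness j=9)
  i=10: ✗ (none in [10,11])
Positions where it holds: {0, 2, 3, 4, 5, 6, 7, 8, 9} → 9.

9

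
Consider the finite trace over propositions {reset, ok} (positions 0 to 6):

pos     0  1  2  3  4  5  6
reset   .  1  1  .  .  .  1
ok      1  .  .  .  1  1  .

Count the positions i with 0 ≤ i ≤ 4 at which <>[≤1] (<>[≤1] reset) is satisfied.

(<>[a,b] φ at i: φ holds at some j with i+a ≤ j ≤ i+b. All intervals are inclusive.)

4

Evaluate at each i in [0,4]:
  i=0: ✓ (witness j=0)
  i=1: ✓ (witness j=1)
  i=2: ✓ (witness j=2)
  i=3: ✗ (none in [3,4])
  i=4: ✓ (witness j=5)
Positions where it holds: {0, 1, 2, 4} → 4.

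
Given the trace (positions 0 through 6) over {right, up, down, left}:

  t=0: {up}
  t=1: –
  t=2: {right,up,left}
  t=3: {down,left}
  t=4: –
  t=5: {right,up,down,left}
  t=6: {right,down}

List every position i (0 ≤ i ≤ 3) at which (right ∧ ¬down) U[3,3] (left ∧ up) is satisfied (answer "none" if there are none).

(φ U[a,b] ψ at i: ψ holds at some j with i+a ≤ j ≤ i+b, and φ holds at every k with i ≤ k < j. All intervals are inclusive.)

none

Evaluate at each i in [0,3]:
  i=0: ✗ (no rhs in [3,3])
  i=1: ✗ (no rhs in [4,4])
  i=2: ✗ (lhs fails at k=3 before rhs at j=5)
  i=3: ✗ (no rhs in [6,6])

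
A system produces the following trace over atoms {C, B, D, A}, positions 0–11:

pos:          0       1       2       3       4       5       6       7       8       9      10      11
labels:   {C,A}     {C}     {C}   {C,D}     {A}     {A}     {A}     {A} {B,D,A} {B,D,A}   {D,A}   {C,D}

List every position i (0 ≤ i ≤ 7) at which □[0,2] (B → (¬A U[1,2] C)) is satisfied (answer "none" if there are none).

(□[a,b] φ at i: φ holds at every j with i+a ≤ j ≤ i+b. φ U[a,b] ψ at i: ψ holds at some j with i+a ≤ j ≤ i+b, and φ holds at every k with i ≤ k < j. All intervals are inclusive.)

0, 1, 2, 3, 4, 5

Evaluate at each i in [0,7]:
  i=0: ✓ (all of [0,2])
  i=1: ✓ (all of [1,3])
  i=2: ✓ (all of [2,4])
  i=3: ✓ (all of [3,5])
  i=4: ✓ (all of [4,6])
  i=5: ✓ (all of [5,7])
  i=6: ✗ (fails at j=8)
  i=7: ✗ (fails at j=8)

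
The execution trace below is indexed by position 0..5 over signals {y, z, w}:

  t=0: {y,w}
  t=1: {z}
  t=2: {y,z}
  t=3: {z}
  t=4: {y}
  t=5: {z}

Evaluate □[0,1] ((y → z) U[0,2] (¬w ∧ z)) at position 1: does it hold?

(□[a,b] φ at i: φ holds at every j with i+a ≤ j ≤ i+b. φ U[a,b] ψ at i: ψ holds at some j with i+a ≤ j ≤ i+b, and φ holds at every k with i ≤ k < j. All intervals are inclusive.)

True

Check ((y → z) U[0,2] (¬w ∧ z)) at every j in [1,2]:
  j=1: holds
  j=2: holds
All positions satisfy it → formula holds.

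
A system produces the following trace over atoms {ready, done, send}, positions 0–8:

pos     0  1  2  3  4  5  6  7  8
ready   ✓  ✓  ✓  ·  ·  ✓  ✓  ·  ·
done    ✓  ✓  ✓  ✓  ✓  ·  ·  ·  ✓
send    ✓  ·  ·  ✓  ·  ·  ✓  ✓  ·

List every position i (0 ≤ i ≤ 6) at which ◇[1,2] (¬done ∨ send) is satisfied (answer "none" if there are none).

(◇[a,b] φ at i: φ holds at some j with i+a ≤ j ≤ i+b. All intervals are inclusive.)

1, 2, 3, 4, 5, 6

Evaluate at each i in [0,6]:
  i=0: ✗ (none in [1,2])
  i=1: ✓ (witness j=3)
  i=2: ✓ (witness j=3)
  i=3: ✓ (witness j=5)
  i=4: ✓ (witness j=5)
  i=5: ✓ (witness j=6)
  i=6: ✓ (witness j=7)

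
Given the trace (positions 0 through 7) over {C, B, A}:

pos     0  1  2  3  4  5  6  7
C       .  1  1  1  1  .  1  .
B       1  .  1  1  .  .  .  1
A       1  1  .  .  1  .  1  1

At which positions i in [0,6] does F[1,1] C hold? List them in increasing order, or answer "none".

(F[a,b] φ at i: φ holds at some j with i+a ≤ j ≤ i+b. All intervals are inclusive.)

Evaluate at each i in [0,6]:
  i=0: ✓ (witness j=1)
  i=1: ✓ (witness j=2)
  i=2: ✓ (witness j=3)
  i=3: ✓ (witness j=4)
  i=4: ✗ (none in [5,5])
  i=5: ✓ (witness j=6)
  i=6: ✗ (none in [7,7])

0, 1, 2, 3, 5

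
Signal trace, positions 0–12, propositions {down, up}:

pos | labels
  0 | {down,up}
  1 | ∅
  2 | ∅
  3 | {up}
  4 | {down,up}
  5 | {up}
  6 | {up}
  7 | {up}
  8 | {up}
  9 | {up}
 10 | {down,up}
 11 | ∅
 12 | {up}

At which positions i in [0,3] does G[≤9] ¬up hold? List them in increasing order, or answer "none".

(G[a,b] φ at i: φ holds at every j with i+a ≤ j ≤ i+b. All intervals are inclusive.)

none

Evaluate at each i in [0,3]:
  i=0: ✗ (fails at j=0)
  i=1: ✗ (fails at j=3)
  i=2: ✗ (fails at j=3)
  i=3: ✗ (fails at j=3)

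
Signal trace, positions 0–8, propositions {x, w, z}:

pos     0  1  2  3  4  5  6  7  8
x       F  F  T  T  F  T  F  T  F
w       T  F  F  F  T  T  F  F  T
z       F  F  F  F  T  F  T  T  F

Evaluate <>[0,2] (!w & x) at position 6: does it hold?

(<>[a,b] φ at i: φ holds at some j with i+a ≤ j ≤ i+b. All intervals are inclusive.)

True

Check (!w & x) at each j in [6,8]:
  j=6: false
  j=7: true
  j=8: false
Found at j=7 → formula holds.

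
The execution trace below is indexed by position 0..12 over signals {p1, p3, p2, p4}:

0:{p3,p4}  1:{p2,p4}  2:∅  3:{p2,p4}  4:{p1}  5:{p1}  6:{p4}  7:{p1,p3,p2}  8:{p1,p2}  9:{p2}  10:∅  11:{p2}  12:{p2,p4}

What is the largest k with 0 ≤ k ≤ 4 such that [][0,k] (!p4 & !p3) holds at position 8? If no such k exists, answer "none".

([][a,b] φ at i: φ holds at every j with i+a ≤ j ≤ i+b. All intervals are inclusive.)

3

(!p4 & !p3) must hold from j=8 onward; find where it first fails.
  j=8: holds
  j=9: holds
  j=10: holds
  j=11: holds
  j=12: fails
Holds on [8,11], so largest k = 3.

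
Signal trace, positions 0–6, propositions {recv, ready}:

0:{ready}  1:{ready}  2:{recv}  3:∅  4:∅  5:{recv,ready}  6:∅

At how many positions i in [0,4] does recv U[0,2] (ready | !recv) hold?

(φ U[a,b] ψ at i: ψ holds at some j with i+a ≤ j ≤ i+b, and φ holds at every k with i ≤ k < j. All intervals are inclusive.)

5

Evaluate at each i in [0,4]:
  i=0: ✓ (rhs at j=0)
  i=1: ✓ (rhs at j=1)
  i=2: ✓ (rhs at j=3; lhs holds on [2,2])
  i=3: ✓ (rhs at j=3)
  i=4: ✓ (rhs at j=4)
Positions where it holds: {0, 1, 2, 3, 4} → 5.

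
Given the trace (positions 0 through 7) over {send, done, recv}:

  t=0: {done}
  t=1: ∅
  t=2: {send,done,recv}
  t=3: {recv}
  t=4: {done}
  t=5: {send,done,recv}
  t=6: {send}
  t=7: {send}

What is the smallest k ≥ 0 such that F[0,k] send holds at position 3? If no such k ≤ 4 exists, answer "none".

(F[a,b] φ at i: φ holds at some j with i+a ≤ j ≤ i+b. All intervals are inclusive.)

Scan j = 3,4,… for send:
  j=3: fails
  j=4: fails
  j=5: holds
First hit at j=5, so smallest k = 5-3 = 2.

2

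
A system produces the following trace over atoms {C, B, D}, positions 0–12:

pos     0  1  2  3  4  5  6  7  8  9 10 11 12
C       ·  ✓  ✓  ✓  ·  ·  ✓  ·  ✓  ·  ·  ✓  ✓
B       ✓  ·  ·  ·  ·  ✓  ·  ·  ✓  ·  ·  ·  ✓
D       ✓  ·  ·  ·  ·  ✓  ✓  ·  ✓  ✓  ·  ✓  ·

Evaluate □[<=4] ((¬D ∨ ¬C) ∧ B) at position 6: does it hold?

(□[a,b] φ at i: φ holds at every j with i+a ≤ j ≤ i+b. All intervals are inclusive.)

Check ((¬D ∨ ¬C) ∧ B) at every j in [6,10]:
  j=6: false
  j=7: false
  j=8: false
  j=9: false
  j=10: false
Fails at j=6 → formula fails.

Does not hold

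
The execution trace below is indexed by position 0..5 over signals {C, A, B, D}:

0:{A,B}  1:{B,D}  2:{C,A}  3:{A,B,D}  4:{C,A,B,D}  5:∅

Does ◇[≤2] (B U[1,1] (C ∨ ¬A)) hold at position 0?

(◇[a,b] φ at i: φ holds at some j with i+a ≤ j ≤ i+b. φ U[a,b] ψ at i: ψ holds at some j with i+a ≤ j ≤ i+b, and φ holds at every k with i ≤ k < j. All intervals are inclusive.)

Yes

Check (B U[1,1] (C ∨ ¬A)) at each j in [0,2]:
  j=0: holds
  j=1: holds
  j=2: fails
Found at j=0 → formula holds.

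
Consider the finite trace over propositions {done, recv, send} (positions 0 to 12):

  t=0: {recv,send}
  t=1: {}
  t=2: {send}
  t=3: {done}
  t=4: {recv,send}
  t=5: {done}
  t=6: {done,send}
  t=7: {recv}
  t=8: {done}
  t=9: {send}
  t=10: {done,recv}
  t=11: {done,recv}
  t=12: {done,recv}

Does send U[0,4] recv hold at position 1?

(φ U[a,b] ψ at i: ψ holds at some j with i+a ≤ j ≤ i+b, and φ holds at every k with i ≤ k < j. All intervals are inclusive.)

Need some j in [1,5] with recv, and send at every k in [1,j-1].
  j=1: recv false.
  j=2: recv false.
  j=3: recv false.
  j=4: recv holds, but send fails at k=1 → not this j.
  j=5: recv false.
No j in the window works → until fails.

False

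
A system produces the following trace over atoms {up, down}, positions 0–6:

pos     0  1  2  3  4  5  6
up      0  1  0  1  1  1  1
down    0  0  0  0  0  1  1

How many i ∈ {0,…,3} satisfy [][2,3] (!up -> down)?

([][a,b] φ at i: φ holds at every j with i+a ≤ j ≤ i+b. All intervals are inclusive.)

Evaluate at each i in [0,3]:
  i=0: ✗ (fails at j=2)
  i=1: ✓ (all of [3,4])
  i=2: ✓ (all of [4,5])
  i=3: ✓ (all of [5,6])
Positions where it holds: {1, 2, 3} → 3.

3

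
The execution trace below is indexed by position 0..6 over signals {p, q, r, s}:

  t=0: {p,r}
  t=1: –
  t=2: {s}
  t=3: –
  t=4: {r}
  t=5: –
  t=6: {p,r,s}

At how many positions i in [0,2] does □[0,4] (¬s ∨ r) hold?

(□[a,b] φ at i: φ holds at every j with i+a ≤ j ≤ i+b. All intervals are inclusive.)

Evaluate at each i in [0,2]:
  i=0: ✗ (fails at j=2)
  i=1: ✗ (fails at j=2)
  i=2: ✗ (fails at j=2)
Positions where it holds: {} → 0.

0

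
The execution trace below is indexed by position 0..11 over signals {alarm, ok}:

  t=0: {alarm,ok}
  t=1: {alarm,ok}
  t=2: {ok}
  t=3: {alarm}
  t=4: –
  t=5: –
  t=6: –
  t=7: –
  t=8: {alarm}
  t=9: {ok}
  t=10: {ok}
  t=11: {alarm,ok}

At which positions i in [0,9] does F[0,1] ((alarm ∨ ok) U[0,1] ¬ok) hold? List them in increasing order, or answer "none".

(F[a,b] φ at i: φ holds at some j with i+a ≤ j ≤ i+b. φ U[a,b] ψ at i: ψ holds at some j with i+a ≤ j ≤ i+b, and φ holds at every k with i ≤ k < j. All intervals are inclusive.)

1, 2, 3, 4, 5, 6, 7, 8

Evaluate at each i in [0,9]:
  i=0: ✗ (none in [0,1])
  i=1: ✓ (witness j=2)
  i=2: ✓ (witness j=2)
  i=3: ✓ (witness j=3)
  i=4: ✓ (witness j=4)
  i=5: ✓ (witness j=5)
  i=6: ✓ (witness j=6)
  i=7: ✓ (witness j=7)
  i=8: ✓ (witness j=8)
  i=9: ✗ (none in [9,10])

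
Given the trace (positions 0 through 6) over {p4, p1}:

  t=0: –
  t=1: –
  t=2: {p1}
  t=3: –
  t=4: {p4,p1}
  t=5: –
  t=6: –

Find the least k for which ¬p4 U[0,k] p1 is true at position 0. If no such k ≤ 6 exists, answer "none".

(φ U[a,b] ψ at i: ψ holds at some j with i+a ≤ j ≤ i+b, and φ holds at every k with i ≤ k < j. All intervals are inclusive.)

2

Need earliest j ≥ 0 with p1, and ¬p4 at every k in [0,j-1].
  j=0: rhs fails.
  j=1: rhs fails.
  j=2: rhs holds; lhs holds on [0,1]. k = 2.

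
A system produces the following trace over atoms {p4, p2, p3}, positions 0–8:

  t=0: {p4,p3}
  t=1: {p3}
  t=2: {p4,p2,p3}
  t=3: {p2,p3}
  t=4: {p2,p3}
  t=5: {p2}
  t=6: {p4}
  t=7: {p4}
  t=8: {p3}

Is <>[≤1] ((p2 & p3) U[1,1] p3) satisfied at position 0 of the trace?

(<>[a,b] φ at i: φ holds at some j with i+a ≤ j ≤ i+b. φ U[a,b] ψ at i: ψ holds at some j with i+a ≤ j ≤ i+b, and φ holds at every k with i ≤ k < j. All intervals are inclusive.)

Does not hold

Check ((p2 & p3) U[1,1] p3) at each j in [0,1]:
  j=0: fails
  j=1: fails
No position in the window satisfies it → formula fails.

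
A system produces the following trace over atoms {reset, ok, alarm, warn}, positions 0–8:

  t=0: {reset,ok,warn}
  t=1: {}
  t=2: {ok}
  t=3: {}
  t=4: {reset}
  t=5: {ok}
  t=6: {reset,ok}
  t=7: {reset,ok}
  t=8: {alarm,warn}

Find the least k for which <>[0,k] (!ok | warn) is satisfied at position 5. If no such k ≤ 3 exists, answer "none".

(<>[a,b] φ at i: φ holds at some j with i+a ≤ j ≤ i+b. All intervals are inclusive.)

3

Scan j = 5,6,… for (!ok | warn):
  j=5: fails
  j=6: fails
  j=7: fails
  j=8: holds
First hit at j=8, so smallest k = 8-5 = 3.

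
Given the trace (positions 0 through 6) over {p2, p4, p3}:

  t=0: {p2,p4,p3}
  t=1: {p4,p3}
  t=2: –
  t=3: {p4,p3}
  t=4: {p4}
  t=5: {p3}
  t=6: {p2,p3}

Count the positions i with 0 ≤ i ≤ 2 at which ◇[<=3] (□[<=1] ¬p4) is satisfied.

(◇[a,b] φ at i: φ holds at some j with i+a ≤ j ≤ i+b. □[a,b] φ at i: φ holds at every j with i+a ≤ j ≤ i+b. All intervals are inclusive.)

Evaluate at each i in [0,2]:
  i=0: ✗ (none in [0,3])
  i=1: ✗ (none in [1,4])
  i=2: ✓ (witness j=5)
Positions where it holds: {2} → 1.

1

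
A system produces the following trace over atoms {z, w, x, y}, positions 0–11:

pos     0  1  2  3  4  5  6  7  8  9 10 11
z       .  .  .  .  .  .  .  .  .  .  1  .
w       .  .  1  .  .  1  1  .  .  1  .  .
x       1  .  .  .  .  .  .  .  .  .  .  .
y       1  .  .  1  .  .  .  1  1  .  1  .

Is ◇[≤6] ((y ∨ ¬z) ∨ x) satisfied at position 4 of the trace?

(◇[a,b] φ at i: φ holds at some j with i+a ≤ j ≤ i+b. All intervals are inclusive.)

Check ((y ∨ ¬z) ∨ x) at each j in [4,10]:
  j=4: true
  j=5: true
  j=6: true
  j=7: true
  j=8: true
  j=9: true
  j=10: true
Found at j=4 → formula holds.

Yes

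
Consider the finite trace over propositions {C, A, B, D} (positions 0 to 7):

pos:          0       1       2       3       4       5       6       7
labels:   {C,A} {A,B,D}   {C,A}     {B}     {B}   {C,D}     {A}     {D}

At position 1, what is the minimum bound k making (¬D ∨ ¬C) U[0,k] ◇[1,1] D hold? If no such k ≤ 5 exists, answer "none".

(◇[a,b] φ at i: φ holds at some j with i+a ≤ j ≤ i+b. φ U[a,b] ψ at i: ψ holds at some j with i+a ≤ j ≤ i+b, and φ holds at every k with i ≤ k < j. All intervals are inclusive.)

Need earliest j ≥ 1 with ◇[1,1] D, and (¬D ∨ ¬C) at every k in [1,j-1].
  j=1: rhs fails.
  j=2: rhs fails.
  j=3: rhs fails.
  j=4: rhs holds; lhs holds on [1,3]. k = 3.

3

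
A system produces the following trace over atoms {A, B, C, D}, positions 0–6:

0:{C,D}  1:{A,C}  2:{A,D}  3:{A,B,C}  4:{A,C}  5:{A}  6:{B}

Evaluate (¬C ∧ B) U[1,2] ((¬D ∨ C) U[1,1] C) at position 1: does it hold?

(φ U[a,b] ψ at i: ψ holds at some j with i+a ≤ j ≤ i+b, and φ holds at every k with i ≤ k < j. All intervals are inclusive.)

Need some j in [2,3] with ((¬D ∨ C) U[1,1] C), and (¬C ∧ B) at every k in [1,j-1].
  j=2: ((¬D ∨ C) U[1,1] C) — fails.
  j=3: ((¬D ∨ C) U[1,1] C) holds, but (¬C ∧ B) fails at k=1 → not this j.
No j in the window works → until fails.

No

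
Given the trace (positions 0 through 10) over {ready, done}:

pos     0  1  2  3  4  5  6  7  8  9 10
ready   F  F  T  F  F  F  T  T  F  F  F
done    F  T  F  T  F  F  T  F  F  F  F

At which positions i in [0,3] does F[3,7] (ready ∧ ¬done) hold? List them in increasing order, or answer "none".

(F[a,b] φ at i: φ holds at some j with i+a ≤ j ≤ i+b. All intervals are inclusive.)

Evaluate at each i in [0,3]:
  i=0: ✓ (witness j=7)
  i=1: ✓ (witness j=7)
  i=2: ✓ (witness j=7)
  i=3: ✓ (witness j=7)

0, 1, 2, 3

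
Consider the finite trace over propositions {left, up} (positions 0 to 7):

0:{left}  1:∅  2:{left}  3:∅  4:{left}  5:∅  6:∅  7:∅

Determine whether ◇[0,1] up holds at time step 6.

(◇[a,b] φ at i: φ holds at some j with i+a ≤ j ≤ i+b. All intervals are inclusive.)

Check up at each j in [6,7]:
  j=6: false
  j=7: false
No position in the window satisfies it → formula fails.

No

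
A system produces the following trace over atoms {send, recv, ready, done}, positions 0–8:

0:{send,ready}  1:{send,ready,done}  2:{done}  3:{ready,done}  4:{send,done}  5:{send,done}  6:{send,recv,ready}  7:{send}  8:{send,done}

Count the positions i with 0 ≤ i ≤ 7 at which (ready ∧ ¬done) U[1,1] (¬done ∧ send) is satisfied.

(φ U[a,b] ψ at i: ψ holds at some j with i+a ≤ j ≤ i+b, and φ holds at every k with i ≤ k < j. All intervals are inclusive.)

Evaluate at each i in [0,7]:
  i=0: ✗ (no rhs in [1,1])
  i=1: ✗ (no rhs in [2,2])
  i=2: ✗ (no rhs in [3,3])
  i=3: ✗ (no rhs in [4,4])
  i=4: ✗ (no rhs in [5,5])
  i=5: ✗ (lhs fails at k=5 before rhs at j=6)
  i=6: ✓ (rhs at j=7; lhs holds on [6,6])
  i=7: ✗ (no rhs in [8,8])
Positions where it holds: {6} → 1.

1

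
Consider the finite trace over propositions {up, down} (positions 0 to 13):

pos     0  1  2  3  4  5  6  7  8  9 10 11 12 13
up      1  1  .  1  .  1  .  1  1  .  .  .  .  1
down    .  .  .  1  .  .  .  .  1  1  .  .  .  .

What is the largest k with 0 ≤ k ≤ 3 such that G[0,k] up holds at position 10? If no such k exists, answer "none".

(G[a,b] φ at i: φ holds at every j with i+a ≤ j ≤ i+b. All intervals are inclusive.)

none

up must hold from j=10 onward; find where it first fails.
  j=10: fails → no k works.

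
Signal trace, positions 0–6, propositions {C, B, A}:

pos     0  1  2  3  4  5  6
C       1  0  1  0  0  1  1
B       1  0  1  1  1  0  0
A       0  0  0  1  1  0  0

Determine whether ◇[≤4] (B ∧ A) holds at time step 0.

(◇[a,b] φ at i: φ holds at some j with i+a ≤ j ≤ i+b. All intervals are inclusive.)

Check (B ∧ A) at each j in [0,4]:
  j=0: false
  j=1: false
  j=2: false
  j=3: true
  j=4: true
Found at j=3 → formula holds.

Holds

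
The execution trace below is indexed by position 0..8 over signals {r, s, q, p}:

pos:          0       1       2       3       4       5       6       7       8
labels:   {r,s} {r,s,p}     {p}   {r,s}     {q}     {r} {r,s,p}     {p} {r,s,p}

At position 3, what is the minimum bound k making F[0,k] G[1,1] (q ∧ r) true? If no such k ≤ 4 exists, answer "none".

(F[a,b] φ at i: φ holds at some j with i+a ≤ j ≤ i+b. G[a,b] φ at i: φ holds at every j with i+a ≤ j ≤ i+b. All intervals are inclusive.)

Scan j = 3,4,… for G[1,1] (q ∧ r):
  j=3: fails
  j=4: fails
  j=5: fails
  j=6: fails
  j=7: fails
No j in [3,7] satisfies it → none.

none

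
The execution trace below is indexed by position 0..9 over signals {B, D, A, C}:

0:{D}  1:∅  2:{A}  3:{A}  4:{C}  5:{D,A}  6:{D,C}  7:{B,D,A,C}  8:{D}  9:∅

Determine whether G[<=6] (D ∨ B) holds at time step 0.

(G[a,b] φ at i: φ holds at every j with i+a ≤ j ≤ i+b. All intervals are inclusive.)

False

Check (D ∨ B) at every j in [0,6]:
  j=0: true
  j=1: false
  j=2: false
  j=3: false
  j=4: false
  j=5: true
  j=6: true
Fails at j=1 → formula fails.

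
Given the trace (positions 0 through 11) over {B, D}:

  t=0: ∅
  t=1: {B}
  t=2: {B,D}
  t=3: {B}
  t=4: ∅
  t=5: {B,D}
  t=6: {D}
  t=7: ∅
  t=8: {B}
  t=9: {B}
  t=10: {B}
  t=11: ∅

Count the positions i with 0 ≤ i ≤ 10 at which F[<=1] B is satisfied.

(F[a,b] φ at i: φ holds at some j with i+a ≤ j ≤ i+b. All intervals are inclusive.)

Evaluate at each i in [0,10]:
  i=0: ✓ (witness j=1)
  i=1: ✓ (witness j=1)
  i=2: ✓ (witness j=2)
  i=3: ✓ (witness j=3)
  i=4: ✓ (witness j=5)
  i=5: ✓ (witness j=5)
  i=6: ✗ (none in [6,7])
  i=7: ✓ (witness j=8)
  i=8: ✓ (witness j=8)
  i=9: ✓ (witness j=9)
  i=10: ✓ (witness j=10)
Positions where it holds: {0, 1, 2, 3, 4, 5, 7, 8, 9, 10} → 10.

10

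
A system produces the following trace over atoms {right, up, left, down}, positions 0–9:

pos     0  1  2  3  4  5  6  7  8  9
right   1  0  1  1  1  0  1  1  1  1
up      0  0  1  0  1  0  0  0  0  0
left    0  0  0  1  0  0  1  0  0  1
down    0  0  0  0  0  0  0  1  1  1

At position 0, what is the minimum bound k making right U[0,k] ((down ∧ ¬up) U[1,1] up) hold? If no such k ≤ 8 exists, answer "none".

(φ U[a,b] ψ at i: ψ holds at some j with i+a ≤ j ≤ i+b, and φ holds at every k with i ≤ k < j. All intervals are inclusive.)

none

Need earliest j ≥ 0 with ((down ∧ ¬up) U[1,1] up), and right at every k in [0,j-1].
  j=0: rhs fails.
  j=1: rhs fails.
  j=2: rhs fails.
  j=3: rhs fails.
  j=4: rhs fails.
  j=5: rhs fails.
  j=6: rhs fails.
  j=7: rhs fails.
  j=8: rhs fails.
No witness within the range → none.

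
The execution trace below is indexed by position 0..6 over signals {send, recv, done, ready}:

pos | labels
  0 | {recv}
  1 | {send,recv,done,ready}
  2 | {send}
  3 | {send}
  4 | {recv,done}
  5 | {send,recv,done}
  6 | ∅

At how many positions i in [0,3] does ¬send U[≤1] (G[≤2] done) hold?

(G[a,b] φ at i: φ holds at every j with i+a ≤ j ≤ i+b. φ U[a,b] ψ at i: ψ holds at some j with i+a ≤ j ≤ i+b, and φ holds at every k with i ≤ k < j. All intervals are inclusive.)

Evaluate at each i in [0,3]:
  i=0: ✗ (no rhs in [0,1])
  i=1: ✗ (no rhs in [1,2])
  i=2: ✗ (no rhs in [2,3])
  i=3: ✗ (no rhs in [3,4])
Positions where it holds: {} → 0.

0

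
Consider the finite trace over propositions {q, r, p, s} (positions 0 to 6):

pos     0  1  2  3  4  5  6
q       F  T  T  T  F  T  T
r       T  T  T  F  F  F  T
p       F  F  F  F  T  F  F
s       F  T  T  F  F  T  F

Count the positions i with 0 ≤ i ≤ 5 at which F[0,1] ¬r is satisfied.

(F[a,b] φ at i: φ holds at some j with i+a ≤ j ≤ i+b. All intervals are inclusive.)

4

Evaluate at each i in [0,5]:
  i=0: ✗ (none in [0,1])
  i=1: ✗ (none in [1,2])
  i=2: ✓ (witness j=3)
  i=3: ✓ (witness j=3)
  i=4: ✓ (witness j=4)
  i=5: ✓ (witness j=5)
Positions where it holds: {2, 3, 4, 5} → 4.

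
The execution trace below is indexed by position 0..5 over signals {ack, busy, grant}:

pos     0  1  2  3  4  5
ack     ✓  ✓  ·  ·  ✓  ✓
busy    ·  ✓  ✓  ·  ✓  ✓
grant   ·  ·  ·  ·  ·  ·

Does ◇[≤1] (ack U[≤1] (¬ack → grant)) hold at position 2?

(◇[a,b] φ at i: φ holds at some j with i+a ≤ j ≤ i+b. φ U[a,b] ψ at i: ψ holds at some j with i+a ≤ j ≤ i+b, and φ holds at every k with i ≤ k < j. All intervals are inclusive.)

Does not hold

Check (ack U[≤1] (¬ack → grant)) at each j in [2,3]:
  j=2: fails
  j=3: fails
No position in the window satisfies it → formula fails.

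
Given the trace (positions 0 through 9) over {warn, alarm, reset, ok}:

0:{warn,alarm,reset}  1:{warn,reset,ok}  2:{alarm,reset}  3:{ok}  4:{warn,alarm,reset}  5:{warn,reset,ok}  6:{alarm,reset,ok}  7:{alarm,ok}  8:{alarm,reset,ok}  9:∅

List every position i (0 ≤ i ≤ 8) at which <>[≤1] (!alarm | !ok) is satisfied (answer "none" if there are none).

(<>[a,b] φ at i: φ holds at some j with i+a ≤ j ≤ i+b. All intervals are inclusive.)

Evaluate at each i in [0,8]:
  i=0: ✓ (witness j=0)
  i=1: ✓ (witness j=1)
  i=2: ✓ (witness j=2)
  i=3: ✓ (witness j=3)
  i=4: ✓ (witness j=4)
  i=5: ✓ (witness j=5)
  i=6: ✗ (none in [6,7])
  i=7: ✗ (none in [7,8])
  i=8: ✓ (witness j=9)

0, 1, 2, 3, 4, 5, 8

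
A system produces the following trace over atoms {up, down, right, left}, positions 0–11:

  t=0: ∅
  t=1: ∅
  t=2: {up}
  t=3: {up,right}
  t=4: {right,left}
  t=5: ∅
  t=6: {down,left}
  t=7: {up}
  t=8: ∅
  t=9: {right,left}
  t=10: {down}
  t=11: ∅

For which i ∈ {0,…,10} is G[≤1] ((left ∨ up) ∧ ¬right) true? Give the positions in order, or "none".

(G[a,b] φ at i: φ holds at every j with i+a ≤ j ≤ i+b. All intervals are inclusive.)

Evaluate at each i in [0,10]:
  i=0: ✗ (fails at j=0)
  i=1: ✗ (fails at j=1)
  i=2: ✗ (fails at j=3)
  i=3: ✗ (fails at j=3)
  i=4: ✗ (fails at j=4)
  i=5: ✗ (fails at j=5)
  i=6: ✓ (all of [6,7])
  i=7: ✗ (fails at j=8)
  i=8: ✗ (fails at j=8)
  i=9: ✗ (fails at j=9)
  i=10: ✗ (fails at j=10)

6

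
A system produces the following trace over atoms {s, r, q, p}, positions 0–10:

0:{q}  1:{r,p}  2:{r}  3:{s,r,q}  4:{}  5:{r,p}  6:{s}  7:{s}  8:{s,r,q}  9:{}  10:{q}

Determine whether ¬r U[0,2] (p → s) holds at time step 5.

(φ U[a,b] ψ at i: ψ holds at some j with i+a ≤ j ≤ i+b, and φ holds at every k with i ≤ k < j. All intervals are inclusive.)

Does not hold

Need some j in [5,7] with (p → s), and ¬r at every k in [5,j-1].
  j=5: (p → s) false.
  j=6: (p → s) holds, but ¬r fails at k=5 → not this j.
  j=7: (p → s) holds, but ¬r fails at k=5 → not this j.
No j in the window works → until fails.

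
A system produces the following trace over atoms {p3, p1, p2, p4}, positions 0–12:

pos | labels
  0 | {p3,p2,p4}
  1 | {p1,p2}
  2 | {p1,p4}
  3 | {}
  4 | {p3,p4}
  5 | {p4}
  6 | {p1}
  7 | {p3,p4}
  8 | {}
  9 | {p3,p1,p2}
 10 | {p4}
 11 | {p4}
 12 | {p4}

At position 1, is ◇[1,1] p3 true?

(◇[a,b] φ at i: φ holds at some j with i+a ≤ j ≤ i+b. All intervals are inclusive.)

Does not hold

Check p3 at each j in [2,2]:
  j=2: false
No position in the window satisfies it → formula fails.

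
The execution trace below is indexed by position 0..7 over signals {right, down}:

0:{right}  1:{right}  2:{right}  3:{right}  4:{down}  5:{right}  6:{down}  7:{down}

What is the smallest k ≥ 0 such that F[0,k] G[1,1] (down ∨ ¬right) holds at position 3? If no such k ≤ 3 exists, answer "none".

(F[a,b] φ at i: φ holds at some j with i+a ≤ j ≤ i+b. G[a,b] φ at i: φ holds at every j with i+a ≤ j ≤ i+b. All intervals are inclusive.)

0

Scan j = 3,4,… for G[1,1] (down ∨ ¬right):
  j=3: holds
First hit at j=3, so smallest k = 3-3 = 0.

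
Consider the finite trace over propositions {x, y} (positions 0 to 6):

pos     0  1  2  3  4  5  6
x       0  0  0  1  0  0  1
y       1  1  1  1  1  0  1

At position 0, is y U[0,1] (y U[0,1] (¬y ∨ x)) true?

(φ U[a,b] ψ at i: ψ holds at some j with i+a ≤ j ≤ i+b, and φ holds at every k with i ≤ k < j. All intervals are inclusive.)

Need some j in [0,1] with (y U[0,1] (¬y ∨ x)), and y at every k in [0,j-1].
  j=0: (y U[0,1] (¬y ∨ x)) — fails.
  j=1: (y U[0,1] (¬y ∨ x)) — fails.
No j in the window works → until fails.

False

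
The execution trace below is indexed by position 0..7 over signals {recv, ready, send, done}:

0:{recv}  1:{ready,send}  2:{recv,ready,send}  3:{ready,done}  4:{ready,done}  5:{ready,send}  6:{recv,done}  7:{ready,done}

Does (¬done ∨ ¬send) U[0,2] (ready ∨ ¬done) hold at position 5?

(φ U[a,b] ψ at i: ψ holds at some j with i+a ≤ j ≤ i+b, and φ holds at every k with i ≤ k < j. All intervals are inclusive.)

Need some j in [5,7] with (ready ∨ ¬done), and (¬done ∨ ¬send) at every k in [5,j-1].
  j=5: (ready ∨ ¬done) holds; no prefix to check → satisfied.

True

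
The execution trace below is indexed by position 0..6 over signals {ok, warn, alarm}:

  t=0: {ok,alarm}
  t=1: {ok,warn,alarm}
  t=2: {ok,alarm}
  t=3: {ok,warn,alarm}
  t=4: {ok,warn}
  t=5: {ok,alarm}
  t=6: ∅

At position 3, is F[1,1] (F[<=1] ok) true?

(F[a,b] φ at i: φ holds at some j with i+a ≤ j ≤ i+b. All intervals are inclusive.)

Check F[<=1] ok at each j in [4,4]:
  j=4: holds (witness at 4)
Found at j=4 → formula holds.

Holds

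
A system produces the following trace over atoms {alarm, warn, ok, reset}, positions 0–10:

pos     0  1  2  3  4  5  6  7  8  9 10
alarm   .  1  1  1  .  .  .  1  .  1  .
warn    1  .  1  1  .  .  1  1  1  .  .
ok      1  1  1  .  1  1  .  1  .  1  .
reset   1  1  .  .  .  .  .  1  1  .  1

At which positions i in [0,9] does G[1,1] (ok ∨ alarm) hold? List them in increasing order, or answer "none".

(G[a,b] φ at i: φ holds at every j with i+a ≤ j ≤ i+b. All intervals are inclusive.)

Evaluate at each i in [0,9]:
  i=0: ✓ (all of [1,1])
  i=1: ✓ (all of [2,2])
  i=2: ✓ (all of [3,3])
  i=3: ✓ (all of [4,4])
  i=4: ✓ (all of [5,5])
  i=5: ✗ (fails at j=6)
  i=6: ✓ (all of [7,7])
  i=7: ✗ (fails at j=8)
  i=8: ✓ (all of [9,9])
  i=9: ✗ (fails at j=10)

0, 1, 2, 3, 4, 6, 8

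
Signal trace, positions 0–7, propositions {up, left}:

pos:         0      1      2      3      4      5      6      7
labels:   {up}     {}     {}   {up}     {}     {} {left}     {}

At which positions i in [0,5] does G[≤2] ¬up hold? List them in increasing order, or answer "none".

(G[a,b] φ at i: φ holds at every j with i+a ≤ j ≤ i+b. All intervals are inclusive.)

4, 5

Evaluate at each i in [0,5]:
  i=0: ✗ (fails at j=0)
  i=1: ✗ (fails at j=3)
  i=2: ✗ (fails at j=3)
  i=3: ✗ (fails at j=3)
  i=4: ✓ (all of [4,6])
  i=5: ✓ (all of [5,7])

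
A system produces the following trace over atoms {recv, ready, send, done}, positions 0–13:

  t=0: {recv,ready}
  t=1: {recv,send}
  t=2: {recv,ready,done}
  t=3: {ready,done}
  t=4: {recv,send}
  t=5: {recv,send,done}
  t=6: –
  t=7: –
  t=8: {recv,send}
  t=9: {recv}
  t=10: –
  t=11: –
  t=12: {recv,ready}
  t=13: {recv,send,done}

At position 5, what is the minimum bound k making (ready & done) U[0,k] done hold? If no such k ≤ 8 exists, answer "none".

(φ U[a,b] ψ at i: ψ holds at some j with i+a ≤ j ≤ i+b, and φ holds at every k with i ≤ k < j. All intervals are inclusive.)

Need earliest j ≥ 5 with done, and (ready & done) at every k in [5,j-1].
  j=5: rhs holds (empty prefix). k = 0.

0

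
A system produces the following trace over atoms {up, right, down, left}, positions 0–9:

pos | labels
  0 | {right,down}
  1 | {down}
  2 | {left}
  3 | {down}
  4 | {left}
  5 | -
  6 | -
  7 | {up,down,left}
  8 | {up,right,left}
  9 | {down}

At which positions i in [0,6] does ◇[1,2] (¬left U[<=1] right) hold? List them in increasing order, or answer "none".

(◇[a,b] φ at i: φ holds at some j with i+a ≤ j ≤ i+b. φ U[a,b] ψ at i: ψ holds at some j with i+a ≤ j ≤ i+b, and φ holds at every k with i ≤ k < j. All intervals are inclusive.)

6

Evaluate at each i in [0,6]:
  i=0: ✗ (none in [1,2])
  i=1: ✗ (none in [2,3])
  i=2: ✗ (none in [3,4])
  i=3: ✗ (none in [4,5])
  i=4: ✗ (none in [5,6])
  i=5: ✗ (none in [6,7])
  i=6: ✓ (witness j=8)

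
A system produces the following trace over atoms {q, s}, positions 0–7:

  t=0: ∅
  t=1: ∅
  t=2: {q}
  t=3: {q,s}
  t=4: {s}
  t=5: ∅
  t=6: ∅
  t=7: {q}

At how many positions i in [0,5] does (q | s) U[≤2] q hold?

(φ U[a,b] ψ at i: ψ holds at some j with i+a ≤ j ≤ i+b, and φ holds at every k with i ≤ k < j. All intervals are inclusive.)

2

Evaluate at each i in [0,5]:
  i=0: ✗ (lhs fails at k=0 before rhs at j=2)
  i=1: ✗ (lhs fails at k=1 before rhs at j=2)
  i=2: ✓ (rhs at j=2)
  i=3: ✓ (rhs at j=3)
  i=4: ✗ (no rhs in [4,6])
  i=5: ✗ (lhs fails at k=5 before rhs at j=7)
Positions where it holds: {2, 3} → 2.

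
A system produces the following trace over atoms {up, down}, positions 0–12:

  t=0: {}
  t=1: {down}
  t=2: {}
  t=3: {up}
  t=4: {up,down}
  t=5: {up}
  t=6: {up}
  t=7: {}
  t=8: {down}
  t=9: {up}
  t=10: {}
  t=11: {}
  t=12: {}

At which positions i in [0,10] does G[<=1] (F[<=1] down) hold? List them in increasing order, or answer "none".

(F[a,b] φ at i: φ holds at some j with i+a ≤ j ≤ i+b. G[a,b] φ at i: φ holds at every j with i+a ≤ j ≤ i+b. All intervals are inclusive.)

Evaluate at each i in [0,10]:
  i=0: ✓ (all of [0,1])
  i=1: ✗ (fails at j=2)
  i=2: ✗ (fails at j=2)
  i=3: ✓ (all of [3,4])
  i=4: ✗ (fails at j=5)
  i=5: ✗ (fails at j=5)
  i=6: ✗ (fails at j=6)
  i=7: ✓ (all of [7,8])
  i=8: ✗ (fails at j=9)
  i=9: ✗ (fails at j=9)
  i=10: ✗ (fails at j=10)

0, 3, 7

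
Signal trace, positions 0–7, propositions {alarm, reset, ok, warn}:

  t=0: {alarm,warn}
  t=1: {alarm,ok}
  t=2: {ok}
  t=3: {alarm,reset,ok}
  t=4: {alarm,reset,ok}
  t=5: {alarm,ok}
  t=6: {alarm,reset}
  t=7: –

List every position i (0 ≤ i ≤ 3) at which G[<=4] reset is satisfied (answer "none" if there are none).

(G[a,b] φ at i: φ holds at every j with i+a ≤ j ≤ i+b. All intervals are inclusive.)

Evaluate at each i in [0,3]:
  i=0: ✗ (fails at j=0)
  i=1: ✗ (fails at j=1)
  i=2: ✗ (fails at j=2)
  i=3: ✗ (fails at j=5)

none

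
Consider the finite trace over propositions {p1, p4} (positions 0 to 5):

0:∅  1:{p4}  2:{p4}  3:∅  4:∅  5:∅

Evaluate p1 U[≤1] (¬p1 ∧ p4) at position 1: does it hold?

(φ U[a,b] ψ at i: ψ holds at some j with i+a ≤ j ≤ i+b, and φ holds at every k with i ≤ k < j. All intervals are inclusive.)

Yes

Need some j in [1,2] with (¬p1 ∧ p4), and p1 at every k in [1,j-1].
  j=1: (¬p1 ∧ p4) holds; no prefix to check → satisfied.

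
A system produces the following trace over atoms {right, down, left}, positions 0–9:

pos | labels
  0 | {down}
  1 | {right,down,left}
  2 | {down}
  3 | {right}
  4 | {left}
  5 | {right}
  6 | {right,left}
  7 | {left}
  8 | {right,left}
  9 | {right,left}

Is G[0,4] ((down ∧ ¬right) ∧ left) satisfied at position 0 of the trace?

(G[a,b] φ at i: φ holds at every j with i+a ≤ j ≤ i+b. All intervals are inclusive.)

Does not hold

Check ((down ∧ ¬right) ∧ left) at every j in [0,4]:
  j=0: false
  j=1: false
  j=2: false
  j=3: false
  j=4: false
Fails at j=0 → formula fails.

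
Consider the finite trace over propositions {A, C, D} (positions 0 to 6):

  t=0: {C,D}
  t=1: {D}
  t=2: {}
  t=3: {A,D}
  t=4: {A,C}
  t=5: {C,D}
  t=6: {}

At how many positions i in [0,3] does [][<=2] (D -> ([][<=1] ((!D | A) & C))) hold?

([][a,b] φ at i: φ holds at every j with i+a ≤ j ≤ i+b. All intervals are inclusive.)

0

Evaluate at each i in [0,3]:
  i=0: ✗ (fails at j=0)
  i=1: ✗ (fails at j=1)
  i=2: ✗ (fails at j=3)
  i=3: ✗ (fails at j=3)
Positions where it holds: {} → 0.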